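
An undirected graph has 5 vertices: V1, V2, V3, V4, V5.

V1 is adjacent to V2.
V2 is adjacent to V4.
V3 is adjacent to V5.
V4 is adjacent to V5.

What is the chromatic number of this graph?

V2 and V4 are adjacent, so at least 2 colors are needed.
2 colors suffice: color 1 → {V1, V3, V4}; color 2 → {V2, V5}. Each edge has distinct colors on its endpoints.

2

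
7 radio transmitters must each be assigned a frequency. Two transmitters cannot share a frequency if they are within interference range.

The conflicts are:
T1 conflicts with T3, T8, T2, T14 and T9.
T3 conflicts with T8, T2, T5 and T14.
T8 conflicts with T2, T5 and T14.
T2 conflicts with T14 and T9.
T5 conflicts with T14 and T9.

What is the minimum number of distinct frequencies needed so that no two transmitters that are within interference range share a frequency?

5

T1, T3, T8, T2, T14 all conflict with each other, so at least 5 frequencies are needed.
5 frequencies suffice: frequency 1 → {T14, T9}; frequency 2 → {T8}; frequency 3 → {T3}; frequency 4 → {T1, T5}; frequency 5 → {T2}. Every pair that conflicts lands in different frequencies.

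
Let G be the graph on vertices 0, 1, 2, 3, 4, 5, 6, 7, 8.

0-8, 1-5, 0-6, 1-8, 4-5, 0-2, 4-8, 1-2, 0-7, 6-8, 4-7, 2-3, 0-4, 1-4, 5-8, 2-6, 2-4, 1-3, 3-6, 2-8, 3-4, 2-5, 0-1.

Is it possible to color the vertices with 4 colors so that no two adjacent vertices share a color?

1, 2, 4, 5, 8 are mutually adjacent (a clique of size 5), so at least 5 colors are needed.
So 4 colors are not enough.

No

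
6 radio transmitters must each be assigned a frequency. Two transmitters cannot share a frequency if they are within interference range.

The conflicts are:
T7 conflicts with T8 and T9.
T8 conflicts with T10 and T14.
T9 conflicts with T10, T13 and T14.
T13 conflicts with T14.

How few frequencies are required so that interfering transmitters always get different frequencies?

3

T9, T13, T14 all conflict with each other, so at least 3 frequencies are needed.
3 frequencies suffice: frequency 1 → {T8, T9}; frequency 2 → {T7, T10, T14}; frequency 3 → {T13}. Each listed conflict is separated.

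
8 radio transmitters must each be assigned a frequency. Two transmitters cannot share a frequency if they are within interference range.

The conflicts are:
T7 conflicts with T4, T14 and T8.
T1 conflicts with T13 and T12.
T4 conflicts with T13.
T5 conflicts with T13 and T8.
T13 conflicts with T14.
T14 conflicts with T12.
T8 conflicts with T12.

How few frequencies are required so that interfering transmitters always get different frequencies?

3

The cycle T5-T13-T14-T7-T8-T5 has odd length 5, so it cannot be 2-colored; at least 3 frequencies are needed.
3 frequencies suffice: frequency 1 → {T13, T8}; frequency 2 → {T1, T4, T5, T14}; frequency 3 → {T7, T12}. Every pair that conflicts lands in different frequencies.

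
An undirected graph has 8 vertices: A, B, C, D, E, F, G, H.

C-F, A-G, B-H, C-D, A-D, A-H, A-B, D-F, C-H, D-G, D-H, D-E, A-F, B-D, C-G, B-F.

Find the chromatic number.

4

A, B, D, H are mutually adjacent (a clique of size 4), so at least 4 colors are needed.
4 colors suffice: A=2, B=3, C=2, D=1, E=2, F=4, G=3, H=4. No two adjacent vertices share a color.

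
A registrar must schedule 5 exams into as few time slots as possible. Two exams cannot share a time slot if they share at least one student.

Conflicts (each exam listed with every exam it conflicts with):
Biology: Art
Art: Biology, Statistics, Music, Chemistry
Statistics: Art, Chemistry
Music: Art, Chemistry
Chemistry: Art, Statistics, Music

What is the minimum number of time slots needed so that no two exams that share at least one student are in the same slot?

3

Art, Music, Chemistry pairwise conflict, so at least 3 time slots are needed.
3 time slots suffice: time slot 1 → {Art}; time slot 2 → {Biology, Chemistry}; time slot 3 → {Statistics, Music}. Each listed conflict is separated.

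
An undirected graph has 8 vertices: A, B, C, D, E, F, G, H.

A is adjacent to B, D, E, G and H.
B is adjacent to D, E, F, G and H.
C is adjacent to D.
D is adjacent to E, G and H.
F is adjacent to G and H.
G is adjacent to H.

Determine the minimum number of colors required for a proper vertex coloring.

A, B, D, G, H are mutually adjacent (a clique of size 5), so at least 5 colors are needed.
5 colors suffice: color 1 → {B, C}; color 2 → {D, F}; color 3 → {A}; color 4 → {E, G}; color 5 → {H}. No two adjacent vertices share a color.

5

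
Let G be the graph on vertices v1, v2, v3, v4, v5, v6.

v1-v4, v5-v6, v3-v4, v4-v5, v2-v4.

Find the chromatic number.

v4 and v5 are adjacent, so at least 2 colors are needed.
A valid assignment using 2 colors: v1=2, v2=2, v3=2, v4=1, v5=2, v6=1. Each edge has distinct colors on its endpoints.

2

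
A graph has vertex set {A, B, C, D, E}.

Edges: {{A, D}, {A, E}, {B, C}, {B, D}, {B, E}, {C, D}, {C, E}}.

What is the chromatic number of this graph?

B, C, D are pairwise adjacent, so at least 3 colors are needed.
3 colors suffice: color red → {D, E}; color blue → {A, C}; color green → {B}. Each edge has distinct colors on its endpoints.

3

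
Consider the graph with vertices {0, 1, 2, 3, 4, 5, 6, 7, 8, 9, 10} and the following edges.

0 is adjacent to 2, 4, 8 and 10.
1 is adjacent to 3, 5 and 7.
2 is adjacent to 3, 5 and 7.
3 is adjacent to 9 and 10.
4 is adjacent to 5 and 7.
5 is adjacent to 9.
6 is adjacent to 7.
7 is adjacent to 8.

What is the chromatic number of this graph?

2

1 and 3 are adjacent, so at least 2 colors are needed.
2 colors suffice: color a → {0, 3, 5, 7}; color b → {1, 2, 4, 6, 8, 9, 10}. Each edge has distinct colors on its endpoints.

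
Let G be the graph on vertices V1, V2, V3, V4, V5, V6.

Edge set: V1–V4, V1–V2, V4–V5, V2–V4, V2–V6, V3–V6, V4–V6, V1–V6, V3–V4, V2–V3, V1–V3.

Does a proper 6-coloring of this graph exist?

Yes

The chromatic number is 5. V1, V2, V3, V4, V6 are pairwise adjacent (a clique of size 5), so at least 5 colors are needed.
5 colors suffice: color 1 → {V4}; color 2 → {V1, V5}; color 3 → {V3}; color 4 → {V6}; color 5 → {V2}.
Since 6 ≥ 5, a proper 6-coloring certainly exists.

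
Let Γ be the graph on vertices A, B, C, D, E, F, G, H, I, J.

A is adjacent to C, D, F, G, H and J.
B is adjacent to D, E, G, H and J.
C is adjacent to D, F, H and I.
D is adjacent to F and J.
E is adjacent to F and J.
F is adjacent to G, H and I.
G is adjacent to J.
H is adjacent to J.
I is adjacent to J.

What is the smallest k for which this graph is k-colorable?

4

A, C, D, F are pairwise adjacent (a clique of size 4), so at least 4 colors are needed.
4 colors suffice: color 1 → {F, J}; color 2 → {A, B, I}; color 3 → {C, E, G}; color 4 → {D, H}. Every edge joins two different colors.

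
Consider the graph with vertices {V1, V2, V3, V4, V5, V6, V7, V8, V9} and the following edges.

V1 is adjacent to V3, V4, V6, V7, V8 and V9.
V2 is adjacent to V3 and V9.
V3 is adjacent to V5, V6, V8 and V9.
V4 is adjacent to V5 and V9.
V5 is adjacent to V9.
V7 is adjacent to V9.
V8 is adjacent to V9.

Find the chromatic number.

4

V1, V3, V8, V9 form a clique, so at least 4 colors are needed.
4 colors suffice: color 1 → {V6, V9}; color 2 → {V3, V4, V7}; color 3 → {V1, V2, V5}; color 4 → {V8}. Every edge joins two different colors.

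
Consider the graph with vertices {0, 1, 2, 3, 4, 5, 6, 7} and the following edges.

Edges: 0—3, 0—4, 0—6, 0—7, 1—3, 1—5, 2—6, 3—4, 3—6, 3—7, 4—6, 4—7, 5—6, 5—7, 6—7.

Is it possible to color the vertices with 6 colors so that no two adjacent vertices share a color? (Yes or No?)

Yes

The chromatic number is 5. 0, 3, 4, 6, 7 are pairwise adjacent (a clique of size 5), so at least 5 colors are needed.
5 colors suffice: color red → {1, 6}; color blue → {2, 3, 5}; color green → {7}; color yellow → {4}; color purple → {0}.
Since 6 ≥ 5, a proper 6-coloring certainly exists.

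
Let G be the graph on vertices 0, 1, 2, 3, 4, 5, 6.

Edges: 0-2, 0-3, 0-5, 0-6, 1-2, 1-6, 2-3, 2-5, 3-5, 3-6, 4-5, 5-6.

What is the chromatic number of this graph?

4

0, 2, 3, 5 form a clique, so at least 4 colors are needed.
A valid assignment using 4 colors: 0=yellow, 1=red, 2=blue, 3=green, 4=blue, 5=red, 6=blue. Each edge has distinct colors on its endpoints.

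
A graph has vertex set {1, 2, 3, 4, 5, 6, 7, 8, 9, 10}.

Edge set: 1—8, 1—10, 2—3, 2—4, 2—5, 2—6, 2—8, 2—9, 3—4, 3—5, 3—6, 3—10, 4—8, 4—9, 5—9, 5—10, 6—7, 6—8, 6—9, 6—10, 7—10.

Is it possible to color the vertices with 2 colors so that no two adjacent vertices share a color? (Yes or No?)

No

6, 7, 10 form a triangle, so at least 3 colors are needed.
So 2 colors are not enough.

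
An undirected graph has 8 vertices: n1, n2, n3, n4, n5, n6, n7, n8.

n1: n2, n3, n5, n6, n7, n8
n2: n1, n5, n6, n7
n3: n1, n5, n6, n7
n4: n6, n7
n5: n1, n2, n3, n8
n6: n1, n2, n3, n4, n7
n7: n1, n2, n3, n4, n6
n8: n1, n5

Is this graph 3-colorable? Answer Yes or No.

n1, n3, n6, n7 are mutually adjacent (a clique of size 4), so at least 4 colors are needed.
So 3 colors are not enough.

No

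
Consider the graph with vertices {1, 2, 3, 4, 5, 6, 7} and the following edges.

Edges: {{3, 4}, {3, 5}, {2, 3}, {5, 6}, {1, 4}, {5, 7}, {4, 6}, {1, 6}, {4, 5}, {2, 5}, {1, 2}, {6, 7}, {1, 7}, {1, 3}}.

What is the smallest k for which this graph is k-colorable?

3

2, 3, 5 are pairwise adjacent, so at least 3 colors are needed.
3 colors suffice: color red → {1, 5}; color blue → {3, 6}; color green → {2, 4, 7}. Every edge joins two different colors.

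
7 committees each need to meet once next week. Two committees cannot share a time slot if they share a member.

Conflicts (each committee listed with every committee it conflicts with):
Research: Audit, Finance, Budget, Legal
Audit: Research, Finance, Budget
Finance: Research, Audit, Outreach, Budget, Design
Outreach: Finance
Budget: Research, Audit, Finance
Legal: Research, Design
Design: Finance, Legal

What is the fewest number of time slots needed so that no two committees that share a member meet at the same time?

4

Research, Audit, Finance, Budget pairwise conflict, so at least 4 time slots are needed.
4 time slots suffice: time slot 1 → {Finance, Legal}; time slot 2 → {Research, Outreach, Design}; time slot 3 → {Audit}; time slot 4 → {Budget}. No two conflicting committees share a time slot.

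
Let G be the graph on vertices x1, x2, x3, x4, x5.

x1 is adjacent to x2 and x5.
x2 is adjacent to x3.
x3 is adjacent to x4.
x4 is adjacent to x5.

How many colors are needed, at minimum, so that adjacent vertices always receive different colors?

3

The cycle x5-x4-x3-x2-x1-x5 has odd length 5, so it cannot be 2-colored; at least 3 colors are needed.
A valid assignment using 3 colors: x1=3, x2=2, x3=1, x4=2, x5=1. Each edge has distinct colors on its endpoints.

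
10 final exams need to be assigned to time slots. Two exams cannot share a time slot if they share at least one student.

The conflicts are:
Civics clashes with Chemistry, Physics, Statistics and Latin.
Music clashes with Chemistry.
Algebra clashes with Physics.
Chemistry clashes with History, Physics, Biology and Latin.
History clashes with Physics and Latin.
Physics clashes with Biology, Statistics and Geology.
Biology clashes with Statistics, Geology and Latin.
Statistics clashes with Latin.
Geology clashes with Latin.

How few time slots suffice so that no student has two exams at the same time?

Chemistry, History, Latin are mutually in conflict, so at least 3 time slots are needed.
3 time slots suffice: Civics=3, Music=1, Algebra=2, Chemistry=2, History=3, Physics=1, Biology=3, Statistics=2, Geology=2, Latin=1. No two conflicting exams share a time slot.

3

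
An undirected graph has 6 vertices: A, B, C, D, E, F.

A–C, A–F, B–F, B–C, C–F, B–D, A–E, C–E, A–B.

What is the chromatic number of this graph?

A, B, C, F form a clique, so at least 4 colors are needed.
One proper 4-coloring: A=1, B=3, C=2, D=1, E=3, F=4. Each edge has distinct colors on its endpoints.

4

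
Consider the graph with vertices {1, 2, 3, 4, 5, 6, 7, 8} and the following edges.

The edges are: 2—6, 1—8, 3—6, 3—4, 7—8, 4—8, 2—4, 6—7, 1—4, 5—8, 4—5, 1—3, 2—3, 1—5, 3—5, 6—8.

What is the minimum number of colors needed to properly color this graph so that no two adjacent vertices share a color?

1, 4, 5, 8 are pairwise adjacent (a clique of size 4), so at least 4 colors are needed.
A valid assignment using 4 colors: 1=yellow, 2=green, 3=red, 4=blue, 5=green, 6=blue, 7=green, 8=red. Each edge has distinct colors on its endpoints.

4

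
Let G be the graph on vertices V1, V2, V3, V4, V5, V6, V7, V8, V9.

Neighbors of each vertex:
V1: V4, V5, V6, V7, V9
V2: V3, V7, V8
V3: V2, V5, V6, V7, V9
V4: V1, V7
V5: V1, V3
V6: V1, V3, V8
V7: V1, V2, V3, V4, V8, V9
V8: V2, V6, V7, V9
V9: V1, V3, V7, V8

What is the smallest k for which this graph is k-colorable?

V1, V7, V9 form a triangle, so at least 3 colors are needed.
A valid assignment using 3 colors: V1=B, V2=G, V3=B, V4=G, V5=R, V6=R, V7=R, V8=B, V9=G. Every edge joins two different colors.

3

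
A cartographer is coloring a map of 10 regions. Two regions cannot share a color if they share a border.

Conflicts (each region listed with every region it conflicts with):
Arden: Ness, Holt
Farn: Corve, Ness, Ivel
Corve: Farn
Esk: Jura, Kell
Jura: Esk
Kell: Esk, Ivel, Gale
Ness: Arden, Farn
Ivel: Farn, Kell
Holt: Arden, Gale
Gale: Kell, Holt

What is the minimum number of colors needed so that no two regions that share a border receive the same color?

3

The cycle Farn-Ivel-Kell-Gale-Holt-Arden-Ness-Farn has odd length 7, so it cannot be 2-colored; at least 3 colors are needed.
One proper 3-coloring: Arden=1, Farn=1, Corve=2, Esk=2, Jura=1, Kell=1, Ness=2, Ivel=2, Holt=3, Gale=2. No two conflicting regions share a color.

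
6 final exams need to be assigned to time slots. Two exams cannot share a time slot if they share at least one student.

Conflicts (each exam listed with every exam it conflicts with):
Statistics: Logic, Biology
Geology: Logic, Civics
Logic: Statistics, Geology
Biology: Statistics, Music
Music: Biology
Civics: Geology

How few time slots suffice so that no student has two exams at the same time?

2

Biology and Music conflict, so at least 2 time slots are needed.
2 time slots suffice: time slot 1 → {Statistics, Geology, Music}; time slot 2 → {Logic, Biology, Civics}. Each listed conflict is separated.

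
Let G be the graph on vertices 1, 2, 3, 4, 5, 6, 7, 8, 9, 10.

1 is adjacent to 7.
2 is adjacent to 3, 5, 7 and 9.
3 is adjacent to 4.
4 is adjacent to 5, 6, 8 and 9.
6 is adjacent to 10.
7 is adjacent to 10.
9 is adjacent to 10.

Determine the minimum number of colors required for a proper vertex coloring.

2

2 and 5 are adjacent, so at least 2 colors are needed.
2 colors suffice: color red → {1, 2, 4, 10}; color blue → {3, 5, 6, 7, 8, 9}. Every edge joins two different colors.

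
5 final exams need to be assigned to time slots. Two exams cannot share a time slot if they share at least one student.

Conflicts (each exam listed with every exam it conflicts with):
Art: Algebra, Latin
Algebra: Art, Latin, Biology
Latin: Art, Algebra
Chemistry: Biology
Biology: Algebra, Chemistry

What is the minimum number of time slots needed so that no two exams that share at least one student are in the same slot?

3

Art, Algebra, Latin pairwise conflict, so at least 3 time slots are needed.
3 time slots suffice: time slot 1 → {Algebra, Chemistry}; time slot 2 → {Art, Biology}; time slot 3 → {Latin}. Every pair that conflicts lands in different time slots.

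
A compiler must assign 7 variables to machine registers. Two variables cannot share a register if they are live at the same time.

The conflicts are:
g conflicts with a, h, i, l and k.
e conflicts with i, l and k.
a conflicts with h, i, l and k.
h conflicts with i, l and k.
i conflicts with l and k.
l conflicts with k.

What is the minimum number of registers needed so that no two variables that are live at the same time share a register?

g, a, h, i, l, k all conflict with each other, so at least 6 registers are needed.
6 registers suffice: register 1 → {l}; register 2 → {k}; register 3 → {i}; register 4 → {e, h}; register 5 → {a}; register 6 → {g}. Each listed conflict is separated.

6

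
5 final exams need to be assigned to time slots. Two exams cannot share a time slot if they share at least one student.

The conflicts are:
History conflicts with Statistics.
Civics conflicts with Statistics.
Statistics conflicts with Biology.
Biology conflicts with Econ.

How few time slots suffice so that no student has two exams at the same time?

2

History and Statistics conflict, so at least 2 time slots are needed.
2 time slots suffice: time slot 1 → {Statistics, Econ}; time slot 2 → {History, Civics, Biology}. Each listed conflict is separated.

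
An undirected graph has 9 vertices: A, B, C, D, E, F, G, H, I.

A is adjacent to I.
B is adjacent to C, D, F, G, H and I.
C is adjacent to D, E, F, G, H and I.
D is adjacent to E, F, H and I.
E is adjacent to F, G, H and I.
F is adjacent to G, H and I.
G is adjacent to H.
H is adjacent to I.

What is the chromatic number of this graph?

6

B, C, D, F, H, I are pairwise adjacent (a clique of size 6), so at least 6 colors are needed.
6 colors suffice: color 1 → {A, H}; color 2 → {C}; color 3 → {F}; color 4 → {G, I}; color 5 → {B, E}; color 6 → {D}. Every edge joins two different colors.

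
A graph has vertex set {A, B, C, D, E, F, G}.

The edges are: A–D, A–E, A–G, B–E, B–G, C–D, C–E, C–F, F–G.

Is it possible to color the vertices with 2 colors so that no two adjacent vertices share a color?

The cycle G-B-E-C-F-G has odd length 5, so it cannot be 2-colored; at least 3 colors are needed.
So 2 colors are not enough.

No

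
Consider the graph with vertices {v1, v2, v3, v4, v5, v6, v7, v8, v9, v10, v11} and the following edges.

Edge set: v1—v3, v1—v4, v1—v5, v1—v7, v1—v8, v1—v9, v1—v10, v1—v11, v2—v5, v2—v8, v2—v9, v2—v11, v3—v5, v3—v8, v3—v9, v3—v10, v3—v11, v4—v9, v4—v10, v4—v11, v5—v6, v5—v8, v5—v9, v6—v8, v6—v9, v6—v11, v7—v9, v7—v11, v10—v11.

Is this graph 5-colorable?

Yes

The chromatic number is 4. v1, v3, v5, v8 are pairwise adjacent (a clique of size 4), so at least 4 colors are needed.
One proper 4-coloring: v1=red, v2=red, v3=green, v4=green, v5=yellow, v6=red, v7=green, v8=blue, v9=blue, v10=yellow, v11=blue.
Since 5 ≥ 4, a proper 5-coloring certainly exists.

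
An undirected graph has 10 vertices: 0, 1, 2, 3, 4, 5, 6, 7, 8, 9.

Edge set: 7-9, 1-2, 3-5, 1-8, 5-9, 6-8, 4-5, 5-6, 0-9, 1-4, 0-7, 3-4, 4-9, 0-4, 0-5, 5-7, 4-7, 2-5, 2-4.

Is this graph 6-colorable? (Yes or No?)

The chromatic number is 5. 0, 4, 5, 7, 9 are mutually adjacent (a clique of size 5), so at least 5 colors are needed.
One proper 5-coloring: 0=yellow, 1=red, 2=green, 3=green, 4=blue, 5=red, 6=blue, 7=green, 8=green, 9=purple.
Since 6 ≥ 5, a proper 6-coloring certainly exists.

Yes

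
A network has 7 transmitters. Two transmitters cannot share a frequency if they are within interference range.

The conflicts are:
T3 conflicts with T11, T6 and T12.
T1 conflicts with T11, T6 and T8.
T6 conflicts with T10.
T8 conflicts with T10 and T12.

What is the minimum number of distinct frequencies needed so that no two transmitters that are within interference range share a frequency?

The cycle T10-T8-T12-T3-T6-T10 has odd length 5, so it cannot be 2-colored; at least 3 frequencies are needed.
3 frequencies suffice: frequency 1 → {T11, T6, T8}; frequency 2 → {T3, T1, T10}; frequency 3 → {T12}. No two conflicting transmitters share a frequency.

3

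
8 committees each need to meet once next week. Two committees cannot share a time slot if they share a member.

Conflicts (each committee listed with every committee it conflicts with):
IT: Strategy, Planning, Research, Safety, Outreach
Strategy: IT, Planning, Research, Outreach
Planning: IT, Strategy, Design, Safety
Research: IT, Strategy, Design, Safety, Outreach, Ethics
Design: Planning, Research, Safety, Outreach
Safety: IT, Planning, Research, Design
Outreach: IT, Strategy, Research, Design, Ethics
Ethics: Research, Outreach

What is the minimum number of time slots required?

IT, Strategy, Research, Outreach pairwise conflict, so at least 4 time slots are needed.
4 time slots suffice: time slot 1 → {Planning, Research}; time slot 2 → {Safety, Outreach}; time slot 3 → {IT, Design, Ethics}; time slot 4 → {Strategy}. Each listed conflict is separated.

4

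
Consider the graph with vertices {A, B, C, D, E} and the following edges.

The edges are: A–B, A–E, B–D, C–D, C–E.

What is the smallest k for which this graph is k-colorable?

3

The cycle B-D-C-E-A-B has odd length 5, so it cannot be 2-colored; at least 3 colors are needed.
3 colors suffice: color red → {B, C}; color blue → {D, E}; color green → {A}. No two adjacent vertices share a color.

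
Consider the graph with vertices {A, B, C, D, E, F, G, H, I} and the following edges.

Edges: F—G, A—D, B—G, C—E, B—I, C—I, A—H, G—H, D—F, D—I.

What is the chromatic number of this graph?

3

The cycle G-H-A-D-F-G has odd length 5, so it cannot be 2-colored; at least 3 colors are needed.
3 colors suffice: color 1 → {C, D, G}; color 2 → {A, E, F, I}; color 3 → {B, H}. Each edge has distinct colors on its endpoints.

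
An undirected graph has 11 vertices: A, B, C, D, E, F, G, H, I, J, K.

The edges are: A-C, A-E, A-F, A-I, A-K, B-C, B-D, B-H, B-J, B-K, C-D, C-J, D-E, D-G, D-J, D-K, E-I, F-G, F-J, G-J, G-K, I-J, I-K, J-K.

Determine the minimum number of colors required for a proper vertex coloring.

4

B, C, D, J form a clique, so at least 4 colors are needed.
4 colors suffice: color 1 → {A, H, J}; color 2 → {D, F, I}; color 3 → {C, E, K}; color 4 → {B, G}. Every edge joins two different colors.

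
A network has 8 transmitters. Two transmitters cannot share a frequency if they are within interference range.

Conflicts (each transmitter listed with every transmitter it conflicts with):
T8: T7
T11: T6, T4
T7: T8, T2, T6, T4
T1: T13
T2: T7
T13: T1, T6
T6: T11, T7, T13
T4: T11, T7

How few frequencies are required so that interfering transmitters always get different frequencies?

T8 and T7 conflict, so at least 2 frequencies are needed.
2 frequencies suffice: T8=2, T11=1, T7=1, T1=2, T2=2, T13=1, T6=2, T4=2. Each listed conflict is separated.

2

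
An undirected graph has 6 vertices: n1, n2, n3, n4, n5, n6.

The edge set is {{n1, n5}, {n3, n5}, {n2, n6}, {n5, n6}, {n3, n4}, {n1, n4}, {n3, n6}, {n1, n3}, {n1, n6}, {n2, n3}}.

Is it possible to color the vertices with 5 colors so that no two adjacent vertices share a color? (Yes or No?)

Yes

The chromatic number is 4. n1, n3, n5, n6 are pairwise adjacent (a clique of size 4), so at least 4 colors are needed.
A valid assignment using 4 colors: n1=3, n2=3, n3=1, n4=2, n5=4, n6=2.
Since 5 ≥ 4, a proper 5-coloring certainly exists.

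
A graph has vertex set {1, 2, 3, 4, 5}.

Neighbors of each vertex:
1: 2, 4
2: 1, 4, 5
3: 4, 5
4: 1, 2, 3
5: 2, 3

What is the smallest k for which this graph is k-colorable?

1, 2, 4 form a triangle, so at least 3 colors are needed.
3 colors suffice: 1=green, 2=blue, 3=blue, 4=red, 5=red. Each edge has distinct colors on its endpoints.

3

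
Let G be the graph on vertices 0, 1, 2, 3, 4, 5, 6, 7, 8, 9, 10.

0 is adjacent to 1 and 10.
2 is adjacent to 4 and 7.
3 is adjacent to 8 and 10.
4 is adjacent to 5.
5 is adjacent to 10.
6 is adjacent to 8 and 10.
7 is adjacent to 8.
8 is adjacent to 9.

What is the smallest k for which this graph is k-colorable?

3

The cycle 2-4-5-10-3-8-7-2 has odd length 7, so it cannot be 2-colored; at least 3 colors are needed.
A valid assignment using 3 colors: 0=blue, 1=red, 2=blue, 3=blue, 4=red, 5=blue, 6=blue, 7=green, 8=red, 9=blue, 10=red. Every edge joins two different colors.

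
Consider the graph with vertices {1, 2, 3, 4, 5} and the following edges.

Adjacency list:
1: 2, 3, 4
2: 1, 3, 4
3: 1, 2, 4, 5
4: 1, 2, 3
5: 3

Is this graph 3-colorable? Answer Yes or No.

No

1, 2, 3, 4 are pairwise adjacent (a clique of size 4), so at least 4 colors are needed.
So 3 colors are not enough.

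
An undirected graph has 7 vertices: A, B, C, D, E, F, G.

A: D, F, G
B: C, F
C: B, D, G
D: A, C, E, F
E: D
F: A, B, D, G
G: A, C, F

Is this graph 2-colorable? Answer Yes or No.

No

A, D, F form a triangle, so at least 3 colors are needed.
So 2 colors are not enough.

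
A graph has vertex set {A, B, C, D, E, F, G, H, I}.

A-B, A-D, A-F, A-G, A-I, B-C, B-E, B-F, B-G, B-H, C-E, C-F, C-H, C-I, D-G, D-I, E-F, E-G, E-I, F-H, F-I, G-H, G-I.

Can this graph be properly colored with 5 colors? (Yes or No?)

The chromatic number is 4. B, C, E, F are pairwise adjacent (a clique of size 4), so at least 4 colors are needed.
A valid assignment using 4 colors: A=green, B=blue, C=yellow, D=yellow, E=green, F=red, G=red, H=green, I=blue.
Since 5 ≥ 4, a proper 5-coloring certainly exists.

Yes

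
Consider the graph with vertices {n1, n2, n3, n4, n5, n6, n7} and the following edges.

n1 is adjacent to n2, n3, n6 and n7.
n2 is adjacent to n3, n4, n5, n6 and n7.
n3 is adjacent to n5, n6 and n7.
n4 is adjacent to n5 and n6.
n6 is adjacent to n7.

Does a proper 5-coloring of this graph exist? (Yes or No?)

Yes

The chromatic number is 5. n1, n2, n3, n6, n7 are mutually adjacent (a clique of size 5), so at least 5 colors are needed.
5 colors suffice: color R → {n2}; color B → {n5, n6}; color G → {n3, n4}; color Y → {n1}; color P → {n7}.
That is already a proper 5-coloring.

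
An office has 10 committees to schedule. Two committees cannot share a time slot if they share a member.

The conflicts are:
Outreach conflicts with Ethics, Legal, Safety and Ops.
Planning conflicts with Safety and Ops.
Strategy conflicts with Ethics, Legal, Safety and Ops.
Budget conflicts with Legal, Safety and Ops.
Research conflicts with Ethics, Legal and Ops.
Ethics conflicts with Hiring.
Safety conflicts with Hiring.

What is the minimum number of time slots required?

2

Budget and Safety conflict, so at least 2 time slots are needed.
2 time slots suffice: Outreach=2, Planning=2, Strategy=2, Budget=2, Research=2, Ethics=1, Legal=1, Safety=1, Hiring=2, Ops=1. Each listed conflict is separated.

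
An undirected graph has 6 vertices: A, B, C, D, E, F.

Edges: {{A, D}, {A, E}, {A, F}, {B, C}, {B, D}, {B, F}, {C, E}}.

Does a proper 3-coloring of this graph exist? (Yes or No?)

Yes

The chromatic number is 3. The cycle B-F-A-E-C-B has odd length 5, so it cannot be 2-colored; at least 3 colors are needed.
3 colors suffice: color 1 → {A, B}; color 2 → {C, D, F}; color 3 → {E}.
That is already a proper 3-coloring.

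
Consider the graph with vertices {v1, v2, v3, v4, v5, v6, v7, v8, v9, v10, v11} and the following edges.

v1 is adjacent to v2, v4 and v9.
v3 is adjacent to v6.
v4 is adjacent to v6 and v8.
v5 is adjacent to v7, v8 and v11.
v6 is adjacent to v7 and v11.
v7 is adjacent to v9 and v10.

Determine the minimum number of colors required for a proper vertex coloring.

3

The cycle v6-v4-v1-v9-v7-v6 has odd length 5, so it cannot be 2-colored; at least 3 colors are needed.
3 colors suffice: color 1 → {v1, v5, v6, v10}; color 2 → {v2, v3, v4, v7, v11}; color 3 → {v8, v9}. Each edge has distinct colors on its endpoints.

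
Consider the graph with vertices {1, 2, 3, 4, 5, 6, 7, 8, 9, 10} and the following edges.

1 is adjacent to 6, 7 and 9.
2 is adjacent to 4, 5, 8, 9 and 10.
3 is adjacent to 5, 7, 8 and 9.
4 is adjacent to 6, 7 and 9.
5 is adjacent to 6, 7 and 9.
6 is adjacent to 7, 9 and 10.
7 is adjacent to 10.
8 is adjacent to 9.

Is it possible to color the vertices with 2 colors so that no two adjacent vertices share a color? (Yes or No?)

No

3, 5, 7 are pairwise adjacent, so at least 3 colors are needed.
So 2 colors are not enough.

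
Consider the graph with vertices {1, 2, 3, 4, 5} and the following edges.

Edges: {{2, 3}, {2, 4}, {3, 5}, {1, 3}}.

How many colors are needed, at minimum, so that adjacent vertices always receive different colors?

2

2 and 4 are adjacent, so at least 2 colors are needed.
2 colors suffice: color red → {3, 4}; color blue → {1, 2, 5}. Each edge has distinct colors on its endpoints.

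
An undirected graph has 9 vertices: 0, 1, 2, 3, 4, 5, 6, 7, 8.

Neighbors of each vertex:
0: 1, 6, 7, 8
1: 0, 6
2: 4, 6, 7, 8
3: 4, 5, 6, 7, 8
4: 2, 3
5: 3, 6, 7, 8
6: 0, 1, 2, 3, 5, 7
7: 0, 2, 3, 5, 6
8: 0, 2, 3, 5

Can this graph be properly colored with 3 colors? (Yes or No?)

No

3, 5, 6, 7 are pairwise adjacent (a clique of size 4), so at least 4 colors are needed.
So 3 colors are not enough.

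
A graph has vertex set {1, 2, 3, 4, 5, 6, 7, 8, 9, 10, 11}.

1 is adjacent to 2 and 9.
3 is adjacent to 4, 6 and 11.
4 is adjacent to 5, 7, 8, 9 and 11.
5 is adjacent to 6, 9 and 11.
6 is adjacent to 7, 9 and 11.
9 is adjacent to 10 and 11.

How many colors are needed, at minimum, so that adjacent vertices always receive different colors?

5, 6, 9, 11 are mutually adjacent (a clique of size 4), so at least 4 colors are needed.
4 colors suffice: color red → {2, 3, 7, 8, 9}; color blue → {1, 4, 6, 10}; color green → {11}; color yellow → {5}. No two adjacent vertices share a color.

4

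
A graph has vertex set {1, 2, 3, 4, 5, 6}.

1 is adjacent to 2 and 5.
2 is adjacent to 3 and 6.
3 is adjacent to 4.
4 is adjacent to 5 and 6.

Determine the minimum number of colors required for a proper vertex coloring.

3

The cycle 5-4-6-2-1-5 has odd length 5, so it cannot be 2-colored; at least 3 colors are needed.
3 colors suffice: color red → {2, 4}; color blue → {3, 5, 6}; color green → {1}. Every edge joins two different colors.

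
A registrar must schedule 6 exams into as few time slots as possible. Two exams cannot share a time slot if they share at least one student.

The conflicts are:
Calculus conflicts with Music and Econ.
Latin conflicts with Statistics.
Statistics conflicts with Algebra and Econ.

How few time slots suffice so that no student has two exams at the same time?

Statistics and Econ conflict, so at least 2 time slots are needed.
2 time slots suffice: time slot 1 → {Calculus, Statistics}; time slot 2 → {Latin, Music, Algebra, Econ}. Every pair that conflicts lands in different time slots.

2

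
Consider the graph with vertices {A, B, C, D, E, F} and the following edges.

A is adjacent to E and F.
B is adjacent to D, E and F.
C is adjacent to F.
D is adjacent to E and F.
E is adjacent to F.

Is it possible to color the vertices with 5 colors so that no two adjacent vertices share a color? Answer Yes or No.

Yes

The chromatic number is 4. B, D, E, F form a clique, so at least 4 colors are needed.
One proper 4-coloring: A=3, B=4, C=2, D=3, E=2, F=1.
Since 5 ≥ 4, a proper 5-coloring certainly exists.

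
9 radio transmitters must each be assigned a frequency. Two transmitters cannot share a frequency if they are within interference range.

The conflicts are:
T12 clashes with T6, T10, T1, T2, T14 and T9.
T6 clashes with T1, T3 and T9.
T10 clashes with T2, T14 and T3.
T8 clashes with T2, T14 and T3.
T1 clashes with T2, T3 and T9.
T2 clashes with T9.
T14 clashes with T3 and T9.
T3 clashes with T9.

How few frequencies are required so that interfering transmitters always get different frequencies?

T6, T1, T3, T9 all conflict with each other, so at least 4 frequencies are needed.
4 frequencies suffice: T12=1, T6=3, T10=2, T8=2, T1=4, T2=3, T14=3, T3=1, T9=2. Each listed conflict is separated.

4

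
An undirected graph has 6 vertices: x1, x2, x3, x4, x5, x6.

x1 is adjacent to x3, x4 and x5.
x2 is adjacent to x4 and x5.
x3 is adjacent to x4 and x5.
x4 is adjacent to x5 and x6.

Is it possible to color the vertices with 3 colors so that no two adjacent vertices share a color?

No

x1, x3, x4, x5 are pairwise adjacent (a clique of size 4), so at least 4 colors are needed.
So 3 colors are not enough.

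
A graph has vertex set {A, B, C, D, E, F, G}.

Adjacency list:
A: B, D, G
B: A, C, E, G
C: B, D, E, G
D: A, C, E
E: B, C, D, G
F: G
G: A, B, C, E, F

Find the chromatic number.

4

B, C, E, G are pairwise adjacent (a clique of size 4), so at least 4 colors are needed.
One proper 4-coloring: A=2, B=4, C=3, D=1, E=2, F=2, G=1. Each edge has distinct colors on its endpoints.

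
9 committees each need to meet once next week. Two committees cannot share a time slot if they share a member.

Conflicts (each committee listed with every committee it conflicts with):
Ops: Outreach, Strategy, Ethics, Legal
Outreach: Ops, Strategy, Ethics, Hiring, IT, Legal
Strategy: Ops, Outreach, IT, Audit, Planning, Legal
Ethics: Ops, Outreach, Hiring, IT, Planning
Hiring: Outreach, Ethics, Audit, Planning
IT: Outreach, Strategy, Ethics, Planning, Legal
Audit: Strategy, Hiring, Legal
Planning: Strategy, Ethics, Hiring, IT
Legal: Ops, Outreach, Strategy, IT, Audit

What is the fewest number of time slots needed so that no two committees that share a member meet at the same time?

Outreach, Strategy, IT, Legal pairwise conflict, so at least 4 time slots are needed.
4 time slots suffice: time slot 1 → {Strategy, Ethics}; time slot 2 → {Outreach, Audit, Planning}; time slot 3 → {Ops, Hiring, IT}; time slot 4 → {Legal}. No two conflicting committees share a time slot.

4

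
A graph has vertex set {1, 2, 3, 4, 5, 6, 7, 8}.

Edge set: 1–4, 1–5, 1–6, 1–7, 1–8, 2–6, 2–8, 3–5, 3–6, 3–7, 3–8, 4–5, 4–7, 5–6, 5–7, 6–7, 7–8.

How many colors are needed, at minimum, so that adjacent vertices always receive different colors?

3, 5, 6, 7 are mutually adjacent (a clique of size 4), so at least 4 colors are needed.
One proper 4-coloring: 1=d, 2=a, 3=d, 4=b, 5=c, 6=b, 7=a, 8=b. Every edge joins two different colors.

4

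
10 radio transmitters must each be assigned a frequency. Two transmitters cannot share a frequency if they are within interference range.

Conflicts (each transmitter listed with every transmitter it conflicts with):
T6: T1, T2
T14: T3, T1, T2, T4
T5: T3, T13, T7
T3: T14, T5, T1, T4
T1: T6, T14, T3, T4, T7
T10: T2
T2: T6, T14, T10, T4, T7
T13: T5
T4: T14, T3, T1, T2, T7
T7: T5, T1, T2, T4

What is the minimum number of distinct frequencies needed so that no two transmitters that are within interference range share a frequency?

4

T14, T3, T1, T4 are mutually in conflict, so at least 4 frequencies are needed.
Using 4 frequencies: T6=2, T14=4, T5=1, T3=3, T1=1, T10=2, T2=1, T13=2, T4=2, T7=3. Each listed conflict is separated.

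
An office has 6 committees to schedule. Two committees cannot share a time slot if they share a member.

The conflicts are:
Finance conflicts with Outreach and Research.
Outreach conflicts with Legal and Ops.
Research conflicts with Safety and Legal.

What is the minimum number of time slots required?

2

Outreach and Ops conflict, so at least 2 time slots are needed.
2 time slots suffice: Finance=2, Outreach=1, Research=1, Safety=2, Legal=2, Ops=2. Every pair that conflicts lands in different time slots.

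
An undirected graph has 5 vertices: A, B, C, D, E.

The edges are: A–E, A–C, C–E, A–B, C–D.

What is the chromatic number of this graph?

A, C, E are pairwise adjacent, so at least 3 colors are needed.
One proper 3-coloring: A=blue, B=red, C=red, D=blue, E=green. No two adjacent vertices share a color.

3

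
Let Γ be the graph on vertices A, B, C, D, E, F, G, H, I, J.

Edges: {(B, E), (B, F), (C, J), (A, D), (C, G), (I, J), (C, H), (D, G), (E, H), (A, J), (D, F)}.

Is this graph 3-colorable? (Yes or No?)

Yes

The chromatic number is 3. The cycle C-G-D-A-J-C has odd length 5, so it cannot be 2-colored; at least 3 colors are needed.
One proper 3-coloring: A=3, B=1, C=1, D=1, E=2, F=2, G=2, H=3, I=1, J=2.
That is already a proper 3-coloring.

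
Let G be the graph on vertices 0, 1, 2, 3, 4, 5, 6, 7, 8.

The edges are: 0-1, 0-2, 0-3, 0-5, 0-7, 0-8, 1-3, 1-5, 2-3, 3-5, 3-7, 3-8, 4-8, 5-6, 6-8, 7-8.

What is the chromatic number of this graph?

4

0, 1, 3, 5 are pairwise adjacent (a clique of size 4), so at least 4 colors are needed.
A valid assignment using 4 colors: 0=a, 1=d, 2=c, 3=b, 4=a, 5=c, 6=a, 7=d, 8=c. Every edge joins two different colors.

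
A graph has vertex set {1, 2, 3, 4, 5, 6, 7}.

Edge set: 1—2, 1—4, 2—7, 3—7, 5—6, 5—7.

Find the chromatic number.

2

5 and 6 are adjacent, so at least 2 colors are needed.
2 colors suffice: color red → {1, 6, 7}; color blue → {2, 3, 4, 5}. Every edge joins two different colors.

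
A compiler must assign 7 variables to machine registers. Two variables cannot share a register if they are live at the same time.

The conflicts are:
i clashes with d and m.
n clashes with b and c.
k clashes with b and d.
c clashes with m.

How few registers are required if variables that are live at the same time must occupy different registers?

3

The cycle b-k-d-i-m-c-n-b has odd length 7, so it cannot be 2-colored; at least 3 registers are needed.
3 registers suffice: i=1, n=2, k=3, b=1, d=2, c=1, m=2. Every pair that conflicts lands in different registers.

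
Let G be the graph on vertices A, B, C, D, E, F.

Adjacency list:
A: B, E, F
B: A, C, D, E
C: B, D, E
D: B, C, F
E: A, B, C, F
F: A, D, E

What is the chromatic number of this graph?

3

A, B, E are mutually adjacent, so at least 3 colors are needed.
3 colors suffice: color red → {D, E}; color blue → {B, F}; color green → {A, C}. Each edge has distinct colors on its endpoints.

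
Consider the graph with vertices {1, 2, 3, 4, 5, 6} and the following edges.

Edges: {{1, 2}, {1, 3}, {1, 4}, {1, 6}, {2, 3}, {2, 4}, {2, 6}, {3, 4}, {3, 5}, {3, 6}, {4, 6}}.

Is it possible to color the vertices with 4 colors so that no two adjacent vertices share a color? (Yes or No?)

No

1, 2, 3, 4, 6 form a clique, so at least 5 colors are needed.
So 4 colors are not enough.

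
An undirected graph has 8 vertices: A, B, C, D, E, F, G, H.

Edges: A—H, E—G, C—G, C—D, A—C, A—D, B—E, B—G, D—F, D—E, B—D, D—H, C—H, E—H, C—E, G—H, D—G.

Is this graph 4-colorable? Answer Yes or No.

C, D, E, G, H are mutually adjacent (a clique of size 5), so at least 5 colors are needed.
So 4 colors are not enough.

No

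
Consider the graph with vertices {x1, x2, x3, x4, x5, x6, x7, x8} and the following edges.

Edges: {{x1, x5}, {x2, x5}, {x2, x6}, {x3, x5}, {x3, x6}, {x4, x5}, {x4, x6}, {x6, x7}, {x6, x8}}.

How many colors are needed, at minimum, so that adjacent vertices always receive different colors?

2

x6 and x7 are adjacent, so at least 2 colors are needed.
2 colors suffice: color red → {x5, x6}; color blue → {x1, x2, x3, x4, x7, x8}. Every edge joins two different colors.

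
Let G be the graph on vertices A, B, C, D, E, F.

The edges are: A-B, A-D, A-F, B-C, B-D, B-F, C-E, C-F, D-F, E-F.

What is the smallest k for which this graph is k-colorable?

A, B, D, F are pairwise adjacent (a clique of size 4), so at least 4 colors are needed.
4 colors suffice: A=4, B=2, C=3, D=3, E=2, F=1. Each edge has distinct colors on its endpoints.

4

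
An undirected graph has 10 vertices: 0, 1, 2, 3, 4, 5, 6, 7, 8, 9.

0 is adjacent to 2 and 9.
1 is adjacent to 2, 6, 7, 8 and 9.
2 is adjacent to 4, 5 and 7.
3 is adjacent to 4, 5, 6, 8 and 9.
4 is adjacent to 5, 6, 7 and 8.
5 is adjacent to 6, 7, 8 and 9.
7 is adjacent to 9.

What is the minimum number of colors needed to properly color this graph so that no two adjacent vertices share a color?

3, 4, 5, 6 are pairwise adjacent (a clique of size 4), so at least 4 colors are needed.
4 colors suffice: color a → {0, 1, 5}; color b → {4, 9}; color c → {2, 3}; color d → {6, 7, 8}. No two adjacent vertices share a color.

4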